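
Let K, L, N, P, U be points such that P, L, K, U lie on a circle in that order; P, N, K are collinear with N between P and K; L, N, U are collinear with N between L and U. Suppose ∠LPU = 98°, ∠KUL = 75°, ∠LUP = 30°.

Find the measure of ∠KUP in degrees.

1. ∠LKU = 82°  [cyclic PLKU, opposite ∠P+∠K]
2. ∠PLU = 52°  [△PLU]
3. ∠KLU = 23°  [△LKU]
4. ∠PKU = 52°  [same arc PU]
5. ∠KPU = 23°  [same arc KU]
6. ∠KUP = 105°  [△PKU]

∠KUP = 105°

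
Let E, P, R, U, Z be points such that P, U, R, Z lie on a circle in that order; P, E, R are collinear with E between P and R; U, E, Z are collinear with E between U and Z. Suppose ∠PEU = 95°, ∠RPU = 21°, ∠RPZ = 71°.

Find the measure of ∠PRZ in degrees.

∠PRZ = 64°

1. ∠REZ = 95°  [vertical angles at E]
2. ∠RZU = 21°  [same arc UR]
3. ∠PRZ = 64°  [△REZ]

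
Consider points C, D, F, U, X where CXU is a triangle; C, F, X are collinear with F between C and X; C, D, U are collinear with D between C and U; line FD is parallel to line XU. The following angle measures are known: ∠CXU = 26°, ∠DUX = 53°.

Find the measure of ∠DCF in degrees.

1. ∠CUX = 53°  [D on ray UC]
2. ∠UCX = 101°  [△CXU]
3. ∠DCF = 101°  [F on CX, D on CU]

∠DCF = 101°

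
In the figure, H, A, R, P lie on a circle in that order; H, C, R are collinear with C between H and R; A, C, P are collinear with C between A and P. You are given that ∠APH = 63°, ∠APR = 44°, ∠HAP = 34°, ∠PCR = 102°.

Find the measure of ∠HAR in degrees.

1. ∠ARH = 63°  [same arc HA]
2. ∠AHR = 44°  [same arc AR]
3. ∠HAR = 73°  [△HAR]

∠HAR = 73°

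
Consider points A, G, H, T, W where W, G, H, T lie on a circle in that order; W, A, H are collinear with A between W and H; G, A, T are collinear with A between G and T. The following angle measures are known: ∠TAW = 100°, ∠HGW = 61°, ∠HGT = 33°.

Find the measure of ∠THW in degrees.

∠THW = 28°

1. ∠HTW = 119°  [cyclic WGHT, opposite ∠G+∠T]
2. ∠HWT = 33°  [same arc HT]
3. ∠THW = 28°  [△WHT]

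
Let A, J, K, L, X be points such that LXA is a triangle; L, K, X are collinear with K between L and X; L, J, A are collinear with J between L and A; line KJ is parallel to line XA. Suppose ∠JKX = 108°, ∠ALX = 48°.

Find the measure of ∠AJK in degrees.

1. ∠JKL = 72°  [linear pair at K on LX]
2. ∠JLK = 48°  [K on LX, J on LA]
3. ∠KJL = 60°  [△LKJ]
4. ∠AJK = 120°  [linear pair at J on LA]

∠AJK = 120°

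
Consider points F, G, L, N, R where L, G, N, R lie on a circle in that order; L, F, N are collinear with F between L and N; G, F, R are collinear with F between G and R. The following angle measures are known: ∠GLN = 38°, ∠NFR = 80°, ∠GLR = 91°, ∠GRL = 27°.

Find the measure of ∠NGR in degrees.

1. ∠GRN = 38°  [same arc GN]
2. ∠GNR = 89°  [cyclic LGNR, opposite ∠L+∠N]
3. ∠NGR = 53°  [△GNR]

∠NGR = 53°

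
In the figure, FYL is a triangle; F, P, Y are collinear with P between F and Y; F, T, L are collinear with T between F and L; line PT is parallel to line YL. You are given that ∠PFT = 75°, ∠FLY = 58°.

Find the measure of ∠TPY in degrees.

1. ∠LFY = 75°  [P on FY, T on FL]
2. ∠FYL = 47°  [△FYL]
3. ∠FPT = 47°  [PT∥YL, corresponding at P]
4. ∠TPY = 133°  [linear pair at P on FY]

∠TPY = 133°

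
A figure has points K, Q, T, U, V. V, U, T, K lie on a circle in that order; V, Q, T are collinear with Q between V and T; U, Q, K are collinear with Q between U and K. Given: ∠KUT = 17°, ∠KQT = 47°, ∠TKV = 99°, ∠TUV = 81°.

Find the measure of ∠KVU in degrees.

∠KVU = 86°

1. ∠KVT = 17°  [same arc TK]
2. ∠KQV = 133°  [linear pair at Q on VT]
3. ∠KTV = 64°  [△VTK]
4. ∠UKV = 30°  [△VQK]
5. ∠KUV = 64°  [same arc VK]
6. ∠KVU = 86°  [△VUK]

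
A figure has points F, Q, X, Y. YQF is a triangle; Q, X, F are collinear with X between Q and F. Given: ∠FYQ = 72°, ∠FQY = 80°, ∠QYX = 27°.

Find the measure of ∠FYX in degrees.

1. ∠QFY = 28°  [△YQF]
2. ∠XQY = 80°  [X on ray QF]
3. ∠QXY = 73°  [△YQX]
4. ∠XFY = 28°  [X on ray FQ]
5. ∠FXY = 107°  [linear pair at X on QF]
6. ∠FYX = 45°  [△YXF]

∠FYX = 45°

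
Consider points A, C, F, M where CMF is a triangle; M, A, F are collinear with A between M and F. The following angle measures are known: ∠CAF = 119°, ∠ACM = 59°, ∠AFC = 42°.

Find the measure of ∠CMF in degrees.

∠CMF = 60°

1. ∠CAM = 61°  [linear pair at A on MF]
2. ∠AMC = 60°  [△CMA]
3. ∠CMF = 60°  [A on ray MF]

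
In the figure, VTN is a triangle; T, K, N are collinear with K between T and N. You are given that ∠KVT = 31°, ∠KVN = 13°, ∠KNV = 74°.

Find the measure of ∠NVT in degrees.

1. ∠NKV = 93°  [△VKN]
2. ∠TNV = 74°  [K on ray NT]
3. ∠TKV = 87°  [linear pair at K on TN]
4. ∠KTV = 62°  [△VTK]
5. ∠NTV = 62°  [K on ray TN]
6. ∠NVT = 44°  [△VTN]

∠NVT = 44°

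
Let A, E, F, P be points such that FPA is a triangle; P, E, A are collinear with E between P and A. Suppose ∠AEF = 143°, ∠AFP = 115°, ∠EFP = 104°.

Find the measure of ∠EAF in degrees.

∠EAF = 26°

1. ∠FEP = 37°  [linear pair at E on PA]
2. ∠EPF = 39°  [△FPE]
3. ∠APF = 39°  [E on ray PA]
4. ∠FAP = 26°  [△FPA]
5. ∠EAF = 26°  [E on ray AP]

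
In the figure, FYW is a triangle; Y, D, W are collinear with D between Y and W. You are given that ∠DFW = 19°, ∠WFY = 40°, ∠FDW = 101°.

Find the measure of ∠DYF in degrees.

1. ∠DWF = 60°  [△FDW]
2. ∠FWY = 60°  [D on ray WY]
3. ∠FYW = 80°  [△FYW]
4. ∠DYF = 80°  [D on ray YW]

∠DYF = 80°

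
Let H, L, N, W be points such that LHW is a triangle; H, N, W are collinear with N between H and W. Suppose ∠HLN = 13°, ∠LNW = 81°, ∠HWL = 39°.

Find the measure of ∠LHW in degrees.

∠LHW = 68°

1. ∠HNL = 99°  [linear pair at N on HW]
2. ∠LHN = 68°  [△LHN]
3. ∠LHW = 68°  [N on ray HW]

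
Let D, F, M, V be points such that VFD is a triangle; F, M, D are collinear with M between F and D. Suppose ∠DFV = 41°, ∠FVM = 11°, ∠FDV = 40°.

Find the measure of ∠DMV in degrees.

∠DMV = 52°

1. ∠MFV = 41°  [M on ray FD]
2. ∠FMV = 128°  [△VFM]
3. ∠DMV = 52°  [linear pair at M on FD]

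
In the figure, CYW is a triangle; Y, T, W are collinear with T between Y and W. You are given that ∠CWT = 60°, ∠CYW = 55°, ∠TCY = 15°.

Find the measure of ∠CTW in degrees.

1. ∠CYT = 55°  [T on ray YW]
2. ∠CTY = 110°  [△CYT]
3. ∠CTW = 70°  [linear pair at T on YW]

∠CTW = 70°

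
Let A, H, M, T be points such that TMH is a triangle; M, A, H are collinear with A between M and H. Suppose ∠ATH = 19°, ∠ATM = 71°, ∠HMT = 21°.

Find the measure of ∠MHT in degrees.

1. ∠AMT = 21°  [A on ray MH]
2. ∠MAT = 88°  [△TMA]
3. ∠HAT = 92°  [linear pair at A on MH]
4. ∠AHT = 69°  [△TAH]
5. ∠MHT = 69°  [A on ray HM]

∠MHT = 69°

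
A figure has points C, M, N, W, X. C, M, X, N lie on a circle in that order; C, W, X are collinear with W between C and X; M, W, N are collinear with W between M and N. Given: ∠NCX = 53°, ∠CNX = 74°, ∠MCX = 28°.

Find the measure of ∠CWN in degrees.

1. ∠NMX = 53°  [same arc XN]
2. ∠CMX = 106°  [cyclic CMXN, opposite ∠M+∠N]
3. ∠CXM = 46°  [△CMX]
4. ∠MWX = 81°  [△MWX]
5. ∠CWN = 81°  [vertical angles at W]

∠CWN = 81°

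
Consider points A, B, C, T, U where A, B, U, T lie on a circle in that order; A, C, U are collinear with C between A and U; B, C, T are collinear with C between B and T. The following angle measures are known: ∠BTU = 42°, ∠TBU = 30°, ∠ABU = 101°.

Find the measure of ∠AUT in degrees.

∠AUT = 71°

1. ∠TAU = 30°  [same arc UT]
2. ∠ATU = 79°  [cyclic ABUT, opposite ∠B+∠T]
3. ∠AUT = 71°  [△AUT]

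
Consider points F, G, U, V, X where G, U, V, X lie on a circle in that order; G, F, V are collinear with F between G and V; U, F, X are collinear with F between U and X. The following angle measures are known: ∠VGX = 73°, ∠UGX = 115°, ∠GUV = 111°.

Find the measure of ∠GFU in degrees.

1. ∠VUX = 73°  [same arc VX]
2. ∠UVX = 65°  [cyclic GUVX, opposite ∠G+∠V]
3. ∠GXV = 69°  [cyclic GUVX, opposite ∠U+∠X]
4. ∠UXV = 42°  [△UVX]
5. ∠GVX = 38°  [△GVX]
6. ∠UGV = 42°  [same arc UV]
7. ∠GUX = 38°  [same arc GX]
8. ∠GFU = 100°  [△GFU]

∠GFU = 100°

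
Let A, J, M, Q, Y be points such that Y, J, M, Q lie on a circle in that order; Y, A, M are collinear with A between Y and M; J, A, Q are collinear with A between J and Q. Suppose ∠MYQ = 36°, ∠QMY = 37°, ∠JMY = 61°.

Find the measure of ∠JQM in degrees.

1. ∠MQY = 107°  [△YMQ]
2. ∠MJY = 73°  [cyclic YJMQ, opposite ∠J+∠Q]
3. ∠JYM = 46°  [△YJM]
4. ∠JQM = 46°  [same arc JM]

∠JQM = 46°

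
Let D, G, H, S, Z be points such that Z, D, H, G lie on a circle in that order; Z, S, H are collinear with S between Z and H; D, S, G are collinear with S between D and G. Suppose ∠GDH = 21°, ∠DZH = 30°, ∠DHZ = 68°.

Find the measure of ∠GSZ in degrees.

∠GSZ = 91°

1. ∠GZH = 21°  [same arc HG]
2. ∠DGZ = 68°  [same arc ZD]
3. ∠GSZ = 91°  [△ZSG]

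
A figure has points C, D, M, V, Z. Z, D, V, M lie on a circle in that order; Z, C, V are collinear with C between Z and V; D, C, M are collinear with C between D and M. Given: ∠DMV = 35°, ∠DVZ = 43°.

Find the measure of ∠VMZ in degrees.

1. ∠DZV = 35°  [same arc DV]
2. ∠VDZ = 102°  [△ZDV]
3. ∠VMZ = 78°  [cyclic ZDVM, opposite ∠D+∠M]

∠VMZ = 78°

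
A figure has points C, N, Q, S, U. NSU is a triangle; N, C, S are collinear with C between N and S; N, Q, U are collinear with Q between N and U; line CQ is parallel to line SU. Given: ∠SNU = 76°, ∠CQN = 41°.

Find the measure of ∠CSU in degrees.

1. ∠CNQ = 76°  [C on NS, Q on NU]
2. ∠NCQ = 63°  [△NCQ]
3. ∠QCS = 117°  [linear pair at C on NS]
4. ∠CSU = 63°  [CQ∥SU, co-interior at S–C]

∠CSU = 63°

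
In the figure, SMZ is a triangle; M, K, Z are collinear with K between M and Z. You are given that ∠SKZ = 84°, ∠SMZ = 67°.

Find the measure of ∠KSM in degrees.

∠KSM = 17°

1. ∠MKS = 96°  [linear pair at K on MZ]
2. ∠KMS = 67°  [K on ray MZ]
3. ∠KSM = 17°  [△SMK]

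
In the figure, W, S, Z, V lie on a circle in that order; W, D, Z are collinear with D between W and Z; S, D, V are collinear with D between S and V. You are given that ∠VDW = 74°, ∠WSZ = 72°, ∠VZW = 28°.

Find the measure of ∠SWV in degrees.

1. ∠WVZ = 108°  [cyclic WSZV, opposite ∠S+∠V]
2. ∠VSW = 28°  [same arc WV]
3. ∠VWZ = 44°  [△WZV]
4. ∠SVW = 62°  [△WDV]
5. ∠SWV = 90°  [△WSV]

∠SWV = 90°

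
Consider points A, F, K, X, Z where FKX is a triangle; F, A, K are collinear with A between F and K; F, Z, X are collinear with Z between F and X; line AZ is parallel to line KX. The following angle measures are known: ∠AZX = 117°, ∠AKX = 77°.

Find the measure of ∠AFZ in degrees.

∠AFZ = 40°

1. ∠AZF = 63°  [linear pair at Z on FX]
2. ∠FKX = 77°  [A on ray KF]
3. ∠FXK = 63°  [AZ∥KX, corresponding at Z]
4. ∠KFX = 40°  [△FKX]
5. ∠AFZ = 40°  [A on FK, Z on FX]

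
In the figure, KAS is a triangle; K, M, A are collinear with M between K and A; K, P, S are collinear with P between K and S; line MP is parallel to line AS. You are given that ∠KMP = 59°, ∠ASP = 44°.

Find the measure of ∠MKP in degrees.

∠MKP = 77°

1. ∠KAS = 59°  [MP∥AS, corresponding at M]
2. ∠ASK = 44°  [P on ray SK]
3. ∠AKS = 77°  [△KAS]
4. ∠MKP = 77°  [M on KA, P on KS]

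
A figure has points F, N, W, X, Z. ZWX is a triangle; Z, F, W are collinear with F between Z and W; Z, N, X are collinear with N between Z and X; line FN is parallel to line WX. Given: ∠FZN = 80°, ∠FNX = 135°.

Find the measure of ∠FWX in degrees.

1. ∠FNZ = 45°  [linear pair at N on ZX]
2. ∠NFZ = 55°  [△ZFN]
3. ∠NFW = 125°  [linear pair at F on ZW]
4. ∠FWX = 55°  [FN∥WX, co-interior at W–F]

∠FWX = 55°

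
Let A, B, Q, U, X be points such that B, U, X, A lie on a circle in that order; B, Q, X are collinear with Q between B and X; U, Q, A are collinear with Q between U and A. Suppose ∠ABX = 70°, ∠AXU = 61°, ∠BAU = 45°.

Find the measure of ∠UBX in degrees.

1. ∠AUX = 70°  [same arc XA]
2. ∠UAX = 49°  [△UXA]
3. ∠UBX = 49°  [same arc UX]

∠UBX = 49°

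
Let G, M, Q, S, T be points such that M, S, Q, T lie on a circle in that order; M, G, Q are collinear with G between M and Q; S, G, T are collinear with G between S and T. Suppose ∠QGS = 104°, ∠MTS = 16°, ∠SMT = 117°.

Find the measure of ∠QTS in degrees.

∠QTS = 57°

1. ∠MQS = 16°  [same arc MS]
2. ∠SQT = 63°  [cyclic MSQT, opposite ∠M+∠Q]
3. ∠QST = 60°  [△SGQ]
4. ∠QTS = 57°  [△SQT]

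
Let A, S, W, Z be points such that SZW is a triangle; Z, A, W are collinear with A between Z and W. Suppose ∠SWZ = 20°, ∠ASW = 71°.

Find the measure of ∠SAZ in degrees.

1. ∠AWS = 20°  [A on ray WZ]
2. ∠SAW = 89°  [△SAW]
3. ∠SAZ = 91°  [linear pair at A on ZW]

∠SAZ = 91°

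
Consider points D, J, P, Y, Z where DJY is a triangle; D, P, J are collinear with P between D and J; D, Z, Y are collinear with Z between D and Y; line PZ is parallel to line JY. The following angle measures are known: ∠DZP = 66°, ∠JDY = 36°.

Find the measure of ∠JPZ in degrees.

1. ∠DYJ = 66°  [PZ∥JY, corresponding at Z]
2. ∠DJY = 78°  [△DJY]
3. ∠DPZ = 78°  [PZ∥JY, corresponding at P]
4. ∠JPZ = 102°  [linear pair at P on DJ]

∠JPZ = 102°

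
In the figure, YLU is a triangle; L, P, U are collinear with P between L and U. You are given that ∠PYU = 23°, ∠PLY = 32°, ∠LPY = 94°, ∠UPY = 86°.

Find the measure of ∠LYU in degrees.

1. ∠PUY = 71°  [△YPU]
2. ∠ULY = 32°  [P on ray LU]
3. ∠LUY = 71°  [P on ray UL]
4. ∠LYU = 77°  [△YLU]

∠LYU = 77°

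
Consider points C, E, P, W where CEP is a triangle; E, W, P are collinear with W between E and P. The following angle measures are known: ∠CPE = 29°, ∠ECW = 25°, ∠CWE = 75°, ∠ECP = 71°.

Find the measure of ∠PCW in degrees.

∠PCW = 46°

1. ∠CPW = 29°  [W on ray PE]
2. ∠CWP = 105°  [linear pair at W on EP]
3. ∠PCW = 46°  [△CWP]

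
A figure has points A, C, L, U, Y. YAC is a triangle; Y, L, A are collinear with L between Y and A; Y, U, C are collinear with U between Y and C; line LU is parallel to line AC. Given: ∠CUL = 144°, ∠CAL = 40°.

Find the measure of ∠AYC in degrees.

∠AYC = 104°

1. ∠LUY = 36°  [linear pair at U on YC]
2. ∠CAY = 40°  [L on ray AY]
3. ∠ACY = 36°  [LU∥AC, corresponding at U]
4. ∠AYC = 104°  [△YAC]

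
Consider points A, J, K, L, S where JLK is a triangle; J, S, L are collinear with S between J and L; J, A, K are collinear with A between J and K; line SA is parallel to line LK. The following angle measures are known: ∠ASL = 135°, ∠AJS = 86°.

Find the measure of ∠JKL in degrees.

∠JKL = 49°

1. ∠ASJ = 45°  [linear pair at S on JL]
2. ∠JAS = 49°  [△JSA]
3. ∠JKL = 49°  [SA∥LK, corresponding at A]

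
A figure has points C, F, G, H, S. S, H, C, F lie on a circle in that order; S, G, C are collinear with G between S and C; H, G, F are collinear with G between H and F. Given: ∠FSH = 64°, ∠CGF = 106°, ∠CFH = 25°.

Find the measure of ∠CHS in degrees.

∠CHS = 88°

1. ∠FCH = 116°  [cyclic SHCF, opposite ∠S+∠C]
2. ∠HGS = 106°  [vertical angles at G]
3. ∠CSH = 25°  [same arc HC]
4. ∠CHF = 39°  [△HCF]
5. ∠CGH = 74°  [linear pair at G on SC]
6. ∠HCS = 67°  [△HGC]
7. ∠CHS = 88°  [△SHC]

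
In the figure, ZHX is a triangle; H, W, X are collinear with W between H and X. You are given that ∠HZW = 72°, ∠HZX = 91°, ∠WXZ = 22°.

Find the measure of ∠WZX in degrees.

∠WZX = 19°

1. ∠HXZ = 22°  [W on ray XH]
2. ∠XHZ = 67°  [△ZHX]
3. ∠WHZ = 67°  [W on ray HX]
4. ∠HWZ = 41°  [△ZHW]
5. ∠XWZ = 139°  [linear pair at W on HX]
6. ∠WZX = 19°  [△ZWX]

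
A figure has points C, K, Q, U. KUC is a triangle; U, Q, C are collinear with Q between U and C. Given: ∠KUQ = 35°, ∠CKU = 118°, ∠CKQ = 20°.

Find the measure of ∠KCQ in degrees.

1. ∠CUK = 35°  [Q on ray UC]
2. ∠KCU = 27°  [△KUC]
3. ∠KCQ = 27°  [Q on ray CU]

∠KCQ = 27°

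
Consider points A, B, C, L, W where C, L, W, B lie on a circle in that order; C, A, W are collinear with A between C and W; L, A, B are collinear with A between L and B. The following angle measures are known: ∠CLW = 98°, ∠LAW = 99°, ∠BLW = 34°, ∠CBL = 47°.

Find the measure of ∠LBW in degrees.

∠LBW = 35°

1. ∠CBW = 82°  [cyclic CLWB, opposite ∠L+∠B]
2. ∠BAC = 99°  [vertical angles at A]
3. ∠BCW = 34°  [same arc WB]
4. ∠BWC = 64°  [△CWB]
5. ∠BAW = 81°  [linear pair at A on CW]
6. ∠LBW = 35°  [△WAB]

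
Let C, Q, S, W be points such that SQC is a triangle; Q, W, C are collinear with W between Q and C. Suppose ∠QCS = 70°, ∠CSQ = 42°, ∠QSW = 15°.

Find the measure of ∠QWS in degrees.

1. ∠CQS = 68°  [△SQC]
2. ∠SQW = 68°  [W on ray QC]
3. ∠QWS = 97°  [△SQW]

∠QWS = 97°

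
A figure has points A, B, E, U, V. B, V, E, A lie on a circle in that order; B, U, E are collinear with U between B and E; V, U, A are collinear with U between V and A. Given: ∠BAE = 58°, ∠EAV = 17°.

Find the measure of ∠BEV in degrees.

∠BEV = 41°

1. ∠BVE = 122°  [cyclic BVEA, opposite ∠V+∠A]
2. ∠EBV = 17°  [same arc VE]
3. ∠BEV = 41°  [△BVE]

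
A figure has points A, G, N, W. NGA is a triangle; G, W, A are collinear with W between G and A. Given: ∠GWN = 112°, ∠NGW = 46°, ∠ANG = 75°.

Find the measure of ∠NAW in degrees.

∠NAW = 59°

1. ∠AGN = 46°  [W on ray GA]
2. ∠GAN = 59°  [△NGA]
3. ∠NAW = 59°  [W on ray AG]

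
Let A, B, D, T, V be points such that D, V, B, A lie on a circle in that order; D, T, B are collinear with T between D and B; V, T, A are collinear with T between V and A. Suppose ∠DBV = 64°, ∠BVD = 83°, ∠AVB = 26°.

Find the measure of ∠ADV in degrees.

1. ∠BDV = 33°  [△DVB]
2. ∠BAV = 33°  [same arc VB]
3. ∠ABV = 121°  [△VBA]
4. ∠ADV = 59°  [cyclic DVBA, opposite ∠D+∠B]

∠ADV = 59°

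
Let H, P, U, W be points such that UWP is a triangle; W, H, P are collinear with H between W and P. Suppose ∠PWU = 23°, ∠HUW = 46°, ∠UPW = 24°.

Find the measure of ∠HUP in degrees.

∠HUP = 87°

1. ∠HWU = 23°  [H on ray WP]
2. ∠UHW = 111°  [△UWH]
3. ∠HPU = 24°  [H on ray PW]
4. ∠PHU = 69°  [linear pair at H on WP]
5. ∠HUP = 87°  [△UHP]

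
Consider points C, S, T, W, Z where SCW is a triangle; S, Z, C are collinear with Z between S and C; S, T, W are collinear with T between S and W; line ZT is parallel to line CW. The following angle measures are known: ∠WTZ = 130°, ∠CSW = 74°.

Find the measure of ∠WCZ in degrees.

∠WCZ = 56°

1. ∠STZ = 50°  [linear pair at T on SW]
2. ∠TSZ = 74°  [Z on SC, T on SW]
3. ∠SZT = 56°  [△SZT]
4. ∠CZT = 124°  [linear pair at Z on SC]
5. ∠WCZ = 56°  [ZT∥CW, co-interior at C–Z]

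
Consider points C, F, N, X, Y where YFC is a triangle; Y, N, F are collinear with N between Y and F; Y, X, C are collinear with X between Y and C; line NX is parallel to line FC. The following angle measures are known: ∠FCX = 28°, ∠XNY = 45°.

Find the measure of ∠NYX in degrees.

∠NYX = 107°

1. ∠FCY = 28°  [X on ray CY]
2. ∠CFY = 45°  [NX∥FC, corresponding at N]
3. ∠CYF = 107°  [△YFC]
4. ∠NYX = 107°  [N on YF, X on YC]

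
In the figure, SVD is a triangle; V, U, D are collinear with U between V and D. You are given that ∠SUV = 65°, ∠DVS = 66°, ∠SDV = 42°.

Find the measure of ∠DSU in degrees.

∠DSU = 23°

1. ∠DUS = 115°  [linear pair at U on VD]
2. ∠SDU = 42°  [U on ray DV]
3. ∠DSU = 23°  [△SUD]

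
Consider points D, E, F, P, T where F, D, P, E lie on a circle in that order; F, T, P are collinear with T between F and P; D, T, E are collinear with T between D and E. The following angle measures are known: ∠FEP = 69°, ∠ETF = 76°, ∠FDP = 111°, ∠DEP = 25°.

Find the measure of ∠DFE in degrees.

1. ∠DTP = 76°  [vertical angles at T]
2. ∠DFP = 25°  [same arc DP]
3. ∠DTF = 104°  [linear pair at T on FP]
4. ∠DPF = 44°  [△FDP]
5. ∠EDF = 51°  [△FTD]
6. ∠DEF = 44°  [same arc FD]
7. ∠DFE = 85°  [△FDE]

∠DFE = 85°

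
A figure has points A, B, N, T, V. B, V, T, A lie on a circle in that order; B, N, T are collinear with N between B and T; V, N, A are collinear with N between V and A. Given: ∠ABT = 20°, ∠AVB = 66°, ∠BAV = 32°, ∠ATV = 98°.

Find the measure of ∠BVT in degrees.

1. ∠ATB = 66°  [same arc BA]
2. ∠BAT = 94°  [△BTA]
3. ∠BVT = 86°  [cyclic BVTA, opposite ∠V+∠A]

∠BVT = 86°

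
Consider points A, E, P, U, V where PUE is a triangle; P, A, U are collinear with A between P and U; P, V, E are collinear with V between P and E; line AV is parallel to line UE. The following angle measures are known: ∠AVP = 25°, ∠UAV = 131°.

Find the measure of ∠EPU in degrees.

∠EPU = 106°

1. ∠PAV = 49°  [linear pair at A on PU]
2. ∠APV = 106°  [△PAV]
3. ∠EPU = 106°  [A on PU, V on PE]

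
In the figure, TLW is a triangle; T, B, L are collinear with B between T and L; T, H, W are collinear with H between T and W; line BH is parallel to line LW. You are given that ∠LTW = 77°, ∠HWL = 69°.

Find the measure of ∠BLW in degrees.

∠BLW = 34°

1. ∠LWT = 69°  [H on ray WT]
2. ∠TLW = 34°  [△TLW]
3. ∠BLW = 34°  [B on ray LT]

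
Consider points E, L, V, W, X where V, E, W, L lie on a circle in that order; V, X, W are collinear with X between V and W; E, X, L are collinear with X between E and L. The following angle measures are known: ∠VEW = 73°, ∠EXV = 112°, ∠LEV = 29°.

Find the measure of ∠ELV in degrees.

1. ∠VLW = 107°  [cyclic VEWL, opposite ∠E+∠L]
2. ∠LXW = 112°  [vertical angles at X]
3. ∠LWV = 29°  [same arc VL]
4. ∠LVW = 44°  [△VWL]
5. ∠LXV = 68°  [linear pair at X on VW]
6. ∠ELV = 68°  [△VXL]

∠ELV = 68°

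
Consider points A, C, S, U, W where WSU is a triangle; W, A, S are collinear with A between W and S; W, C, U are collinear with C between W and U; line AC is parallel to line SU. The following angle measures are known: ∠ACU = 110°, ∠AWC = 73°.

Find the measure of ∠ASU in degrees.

∠ASU = 37°

1. ∠ACW = 70°  [linear pair at C on WU]
2. ∠CAW = 37°  [△WAC]
3. ∠CAS = 143°  [linear pair at A on WS]
4. ∠ASU = 37°  [AC∥SU, co-interior at S–A]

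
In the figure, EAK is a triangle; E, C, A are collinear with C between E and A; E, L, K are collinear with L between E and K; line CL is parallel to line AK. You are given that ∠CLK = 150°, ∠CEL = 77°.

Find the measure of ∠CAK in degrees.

1. ∠CLE = 30°  [linear pair at L on EK]
2. ∠ECL = 73°  [△ECL]
3. ∠ACL = 107°  [linear pair at C on EA]
4. ∠CAK = 73°  [CL∥AK, co-interior at A–C]

∠CAK = 73°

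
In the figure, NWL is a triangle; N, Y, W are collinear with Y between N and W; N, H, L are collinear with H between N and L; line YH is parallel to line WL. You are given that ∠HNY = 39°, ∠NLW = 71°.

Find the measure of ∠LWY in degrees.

1. ∠LNW = 39°  [Y on NW, H on NL]
2. ∠LWN = 70°  [△NWL]
3. ∠LWY = 70°  [Y on ray WN]

∠LWY = 70°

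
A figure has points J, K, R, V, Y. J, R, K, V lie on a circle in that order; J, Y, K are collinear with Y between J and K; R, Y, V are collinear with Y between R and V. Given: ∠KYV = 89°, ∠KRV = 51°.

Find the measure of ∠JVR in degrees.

∠JVR = 38°

1. ∠JYV = 91°  [linear pair at Y on JK]
2. ∠KJV = 51°  [same arc KV]
3. ∠JVR = 38°  [△JYV]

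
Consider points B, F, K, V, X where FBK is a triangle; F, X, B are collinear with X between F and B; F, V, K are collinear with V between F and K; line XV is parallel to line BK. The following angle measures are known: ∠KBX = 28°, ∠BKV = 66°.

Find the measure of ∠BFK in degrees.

∠BFK = 86°

1. ∠FBK = 28°  [X on ray BF]
2. ∠BKF = 66°  [V on ray KF]
3. ∠BFK = 86°  [△FBK]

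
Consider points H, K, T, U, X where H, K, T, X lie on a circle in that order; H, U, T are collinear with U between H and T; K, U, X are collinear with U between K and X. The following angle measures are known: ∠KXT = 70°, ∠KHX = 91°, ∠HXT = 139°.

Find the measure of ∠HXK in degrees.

1. ∠KHT = 70°  [same arc KT]
2. ∠HKT = 41°  [cyclic HKTX, opposite ∠K+∠X]
3. ∠HTK = 69°  [△HKT]
4. ∠HXK = 69°  [same arc HK]

∠HXK = 69°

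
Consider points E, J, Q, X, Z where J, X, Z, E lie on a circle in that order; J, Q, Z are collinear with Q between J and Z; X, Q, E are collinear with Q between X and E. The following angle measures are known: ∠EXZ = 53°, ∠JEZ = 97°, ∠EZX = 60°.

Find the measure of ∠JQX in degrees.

1. ∠EJZ = 53°  [same arc ZE]
2. ∠XEZ = 67°  [△XZE]
3. ∠EZJ = 30°  [△JZE]
4. ∠XJZ = 67°  [same arc XZ]
5. ∠EXJ = 30°  [same arc JE]
6. ∠JQX = 83°  [△JQX]

∠JQX = 83°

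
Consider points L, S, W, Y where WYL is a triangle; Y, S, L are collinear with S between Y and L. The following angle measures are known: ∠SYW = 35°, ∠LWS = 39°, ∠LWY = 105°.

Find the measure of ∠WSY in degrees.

1. ∠LYW = 35°  [S on ray YL]
2. ∠WLY = 40°  [△WYL]
3. ∠SLW = 40°  [S on ray LY]
4. ∠LSW = 101°  [△WSL]
5. ∠WSY = 79°  [linear pair at S on YL]

∠WSY = 79°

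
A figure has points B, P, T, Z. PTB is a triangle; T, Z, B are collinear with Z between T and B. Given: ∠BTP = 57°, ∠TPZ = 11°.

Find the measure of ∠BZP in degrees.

∠BZP = 68°

1. ∠PTZ = 57°  [Z on ray TB]
2. ∠PZT = 112°  [△PTZ]
3. ∠BZP = 68°  [linear pair at Z on TB]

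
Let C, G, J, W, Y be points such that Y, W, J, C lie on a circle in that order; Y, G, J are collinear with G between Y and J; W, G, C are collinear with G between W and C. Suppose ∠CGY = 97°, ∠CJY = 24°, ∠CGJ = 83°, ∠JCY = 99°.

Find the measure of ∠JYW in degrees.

∠JYW = 73°

1. ∠CWY = 24°  [same arc YC]
2. ∠WGY = 83°  [vertical angles at G]
3. ∠JYW = 73°  [△YGW]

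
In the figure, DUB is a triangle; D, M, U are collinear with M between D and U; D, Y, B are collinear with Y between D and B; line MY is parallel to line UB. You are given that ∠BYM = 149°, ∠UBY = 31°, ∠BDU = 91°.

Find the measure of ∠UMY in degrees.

1. ∠DYM = 31°  [linear pair at Y on DB]
2. ∠MDY = 91°  [M on DU, Y on DB]
3. ∠DMY = 58°  [△DMY]
4. ∠UMY = 122°  [linear pair at M on DU]

∠UMY = 122°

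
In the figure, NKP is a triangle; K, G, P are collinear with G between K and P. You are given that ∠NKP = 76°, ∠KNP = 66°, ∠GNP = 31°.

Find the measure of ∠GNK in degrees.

1. ∠KPN = 38°  [△NKP]
2. ∠GKN = 76°  [G on ray KP]
3. ∠GPN = 38°  [G on ray PK]
4. ∠NGP = 111°  [△NGP]
5. ∠KGN = 69°  [linear pair at G on KP]
6. ∠GNK = 35°  [△NKG]

∠GNK = 35°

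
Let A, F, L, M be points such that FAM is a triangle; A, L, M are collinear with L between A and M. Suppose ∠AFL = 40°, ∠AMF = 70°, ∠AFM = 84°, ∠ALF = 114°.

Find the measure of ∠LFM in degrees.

∠LFM = 44°

1. ∠FML = 70°  [L on ray MA]
2. ∠FLM = 66°  [linear pair at L on AM]
3. ∠LFM = 44°  [△FLM]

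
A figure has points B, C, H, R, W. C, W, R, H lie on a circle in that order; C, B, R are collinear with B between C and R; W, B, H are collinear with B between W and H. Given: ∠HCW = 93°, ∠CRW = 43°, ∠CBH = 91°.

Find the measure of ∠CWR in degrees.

∠CWR = 90°

1. ∠CHW = 43°  [same arc CW]
2. ∠RBW = 91°  [vertical angles at B]
3. ∠CWH = 44°  [△CWH]
4. ∠CBW = 89°  [linear pair at B on CR]
5. ∠RCW = 47°  [△CBW]
6. ∠CWR = 90°  [△CWR]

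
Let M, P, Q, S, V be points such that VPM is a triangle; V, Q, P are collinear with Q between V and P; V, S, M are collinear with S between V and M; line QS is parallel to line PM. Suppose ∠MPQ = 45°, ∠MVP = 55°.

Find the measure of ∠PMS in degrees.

1. ∠MPV = 45°  [Q on ray PV]
2. ∠PMV = 80°  [△VPM]
3. ∠PMS = 80°  [S on ray MV]

∠PMS = 80°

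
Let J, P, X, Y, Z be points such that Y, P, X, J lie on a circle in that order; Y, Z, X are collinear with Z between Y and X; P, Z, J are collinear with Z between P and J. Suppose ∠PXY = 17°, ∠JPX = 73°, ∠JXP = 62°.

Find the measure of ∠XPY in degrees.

∠XPY = 118°

1. ∠PJX = 45°  [△PXJ]
2. ∠PYX = 45°  [same arc PX]
3. ∠XPY = 118°  [△YPX]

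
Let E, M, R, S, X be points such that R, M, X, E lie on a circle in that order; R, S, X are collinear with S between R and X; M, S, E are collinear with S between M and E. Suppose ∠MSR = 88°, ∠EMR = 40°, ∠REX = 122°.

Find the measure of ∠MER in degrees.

∠MER = 70°

1. ∠ESX = 88°  [vertical angles at S]
2. ∠EXR = 40°  [same arc RE]
3. ∠ERX = 18°  [△RXE]
4. ∠ESR = 92°  [linear pair at S on RX]
5. ∠MER = 70°  [△RSE]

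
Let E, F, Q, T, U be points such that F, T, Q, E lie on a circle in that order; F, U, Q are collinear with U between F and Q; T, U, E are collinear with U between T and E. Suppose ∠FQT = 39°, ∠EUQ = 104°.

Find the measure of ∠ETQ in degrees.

∠ETQ = 65°

1. ∠FET = 39°  [same arc FT]
2. ∠EUF = 76°  [linear pair at U on FQ]
3. ∠EFQ = 65°  [△FUE]
4. ∠ETQ = 65°  [same arc QE]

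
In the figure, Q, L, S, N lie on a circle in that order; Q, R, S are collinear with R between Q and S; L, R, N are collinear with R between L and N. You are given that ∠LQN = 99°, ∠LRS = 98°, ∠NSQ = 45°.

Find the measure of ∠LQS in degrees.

∠LQS = 53°

1. ∠LRQ = 82°  [linear pair at R on QS]
2. ∠NLQ = 45°  [same arc QN]
3. ∠LQS = 53°  [△QRL]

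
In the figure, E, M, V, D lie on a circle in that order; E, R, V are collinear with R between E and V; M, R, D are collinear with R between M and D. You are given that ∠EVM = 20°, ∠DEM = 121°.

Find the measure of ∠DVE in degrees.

∠DVE = 39°

1. ∠EDM = 20°  [same arc EM]
2. ∠DME = 39°  [△EMD]
3. ∠DVE = 39°  [same arc ED]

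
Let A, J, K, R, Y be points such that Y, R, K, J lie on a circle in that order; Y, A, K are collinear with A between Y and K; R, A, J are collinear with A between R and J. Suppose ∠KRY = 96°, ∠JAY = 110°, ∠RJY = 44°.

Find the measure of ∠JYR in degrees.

∠JYR = 66°

1. ∠KJY = 84°  [cyclic YRKJ, opposite ∠R+∠J]
2. ∠JYK = 26°  [△YAJ]
3. ∠JKY = 70°  [△YKJ]
4. ∠JRY = 70°  [same arc YJ]
5. ∠JYR = 66°  [△YRJ]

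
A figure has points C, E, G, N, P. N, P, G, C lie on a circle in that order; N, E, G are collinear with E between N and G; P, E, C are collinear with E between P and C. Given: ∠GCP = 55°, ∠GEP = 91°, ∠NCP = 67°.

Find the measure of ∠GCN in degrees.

1. ∠GNP = 55°  [same arc PG]
2. ∠NGP = 67°  [same arc NP]
3. ∠GPN = 58°  [△NPG]
4. ∠GCN = 122°  [cyclic NPGC, opposite ∠P+∠C]

∠GCN = 122°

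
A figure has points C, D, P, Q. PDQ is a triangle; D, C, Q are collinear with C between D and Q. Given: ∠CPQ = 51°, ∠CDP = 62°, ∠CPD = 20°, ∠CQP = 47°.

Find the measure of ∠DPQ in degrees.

1. ∠PDQ = 62°  [C on ray DQ]
2. ∠DQP = 47°  [C on ray QD]
3. ∠DPQ = 71°  [△PDQ]

∠DPQ = 71°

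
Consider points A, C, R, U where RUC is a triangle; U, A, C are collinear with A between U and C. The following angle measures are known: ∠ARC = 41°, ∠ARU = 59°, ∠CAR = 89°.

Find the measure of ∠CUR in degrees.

1. ∠RAU = 91°  [linear pair at A on UC]
2. ∠AUR = 30°  [△RUA]
3. ∠CUR = 30°  [A on ray UC]

∠CUR = 30°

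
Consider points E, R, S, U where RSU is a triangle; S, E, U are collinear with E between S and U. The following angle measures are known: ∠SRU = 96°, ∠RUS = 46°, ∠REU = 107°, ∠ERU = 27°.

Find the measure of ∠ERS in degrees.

∠ERS = 69°

1. ∠RSU = 38°  [△RSU]
2. ∠RES = 73°  [linear pair at E on SU]
3. ∠ESR = 38°  [E on ray SU]
4. ∠ERS = 69°  [△RSE]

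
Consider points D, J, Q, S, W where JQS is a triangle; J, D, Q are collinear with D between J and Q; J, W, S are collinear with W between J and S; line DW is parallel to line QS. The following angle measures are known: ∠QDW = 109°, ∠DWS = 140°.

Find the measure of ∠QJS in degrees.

1. ∠JDW = 71°  [linear pair at D on JQ]
2. ∠DWJ = 40°  [linear pair at W on JS]
3. ∠DJW = 69°  [△JDW]
4. ∠QJS = 69°  [D on JQ, W on JS]

∠QJS = 69°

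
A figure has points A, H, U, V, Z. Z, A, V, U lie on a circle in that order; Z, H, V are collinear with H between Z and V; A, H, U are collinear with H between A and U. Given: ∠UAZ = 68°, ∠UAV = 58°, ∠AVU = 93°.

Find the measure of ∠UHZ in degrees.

∠UHZ = 97°

1. ∠UVZ = 68°  [same arc ZU]
2. ∠AUV = 29°  [△AVU]
3. ∠UHV = 83°  [△VHU]
4. ∠UHZ = 97°  [linear pair at H on ZV]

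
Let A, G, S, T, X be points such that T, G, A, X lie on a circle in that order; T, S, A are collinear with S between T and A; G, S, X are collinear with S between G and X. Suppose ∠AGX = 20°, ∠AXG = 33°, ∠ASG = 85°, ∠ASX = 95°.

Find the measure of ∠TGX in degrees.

∠TGX = 52°

1. ∠ATG = 33°  [same arc GA]
2. ∠GST = 95°  [linear pair at S on TA]
3. ∠TGX = 52°  [△TSG]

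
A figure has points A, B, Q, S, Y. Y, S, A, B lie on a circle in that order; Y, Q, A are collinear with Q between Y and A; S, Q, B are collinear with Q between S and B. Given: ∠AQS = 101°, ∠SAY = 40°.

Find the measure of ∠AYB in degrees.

∠AYB = 39°

1. ∠BQY = 101°  [vertical angles at Q]
2. ∠SBY = 40°  [same arc YS]
3. ∠AYB = 39°  [△YQB]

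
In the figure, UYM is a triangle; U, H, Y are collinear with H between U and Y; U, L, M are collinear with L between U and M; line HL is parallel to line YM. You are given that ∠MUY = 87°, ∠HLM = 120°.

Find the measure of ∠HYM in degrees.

1. ∠HUL = 87°  [H on UY, L on UM]
2. ∠HLU = 60°  [linear pair at L on UM]
3. ∠LHU = 33°  [△UHL]
4. ∠LHY = 147°  [linear pair at H on UY]
5. ∠HYM = 33°  [HL∥YM, co-interior at Y–H]

∠HYM = 33°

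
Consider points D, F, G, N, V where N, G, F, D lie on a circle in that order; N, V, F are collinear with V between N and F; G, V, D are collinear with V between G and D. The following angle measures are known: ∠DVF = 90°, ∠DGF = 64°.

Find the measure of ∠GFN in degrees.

∠GFN = 26°

1. ∠GVN = 90°  [vertical angles at V]
2. ∠FVG = 90°  [linear pair at V on NF]
3. ∠GFN = 26°  [△GVF]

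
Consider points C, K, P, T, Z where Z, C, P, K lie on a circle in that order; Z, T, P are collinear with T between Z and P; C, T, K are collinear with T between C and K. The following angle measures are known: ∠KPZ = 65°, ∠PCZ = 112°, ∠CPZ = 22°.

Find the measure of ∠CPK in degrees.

∠CPK = 87°

1. ∠KCZ = 65°  [same arc ZK]
2. ∠CKZ = 22°  [same arc ZC]
3. ∠CZK = 93°  [△ZCK]
4. ∠CPK = 87°  [cyclic ZCPK, opposite ∠Z+∠P]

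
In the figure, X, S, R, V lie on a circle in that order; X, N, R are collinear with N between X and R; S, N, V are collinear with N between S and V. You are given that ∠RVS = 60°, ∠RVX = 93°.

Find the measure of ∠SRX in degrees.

∠SRX = 33°

1. ∠RXS = 60°  [same arc SR]
2. ∠RSX = 87°  [cyclic XSRV, opposite ∠S+∠V]
3. ∠SRX = 33°  [△XSR]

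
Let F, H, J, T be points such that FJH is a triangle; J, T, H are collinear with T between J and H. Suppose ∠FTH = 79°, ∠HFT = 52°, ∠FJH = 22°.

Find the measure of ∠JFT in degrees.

∠JFT = 57°

1. ∠FTJ = 101°  [linear pair at T on JH]
2. ∠FJT = 22°  [T on ray JH]
3. ∠JFT = 57°  [△FJT]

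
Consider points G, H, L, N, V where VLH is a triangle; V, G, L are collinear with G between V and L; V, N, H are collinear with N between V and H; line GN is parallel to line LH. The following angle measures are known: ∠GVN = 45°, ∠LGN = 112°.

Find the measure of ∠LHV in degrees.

∠LHV = 67°

1. ∠NGV = 68°  [linear pair at G on VL]
2. ∠GNV = 67°  [△VGN]
3. ∠LHV = 67°  [GN∥LH, corresponding at N]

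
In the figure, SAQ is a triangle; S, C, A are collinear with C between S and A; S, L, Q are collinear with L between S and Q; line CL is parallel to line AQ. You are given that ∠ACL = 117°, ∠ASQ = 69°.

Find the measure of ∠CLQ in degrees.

∠CLQ = 132°

1. ∠LCS = 63°  [linear pair at C on SA]
2. ∠CSL = 69°  [C on SA, L on SQ]
3. ∠CLS = 48°  [△SCL]
4. ∠CLQ = 132°  [linear pair at L on SQ]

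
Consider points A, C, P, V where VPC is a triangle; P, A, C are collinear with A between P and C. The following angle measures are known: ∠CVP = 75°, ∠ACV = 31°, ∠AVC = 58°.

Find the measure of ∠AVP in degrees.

∠AVP = 17°

1. ∠CAV = 91°  [△VAC]
2. ∠PCV = 31°  [A on ray CP]
3. ∠PAV = 89°  [linear pair at A on PC]
4. ∠CPV = 74°  [△VPC]
5. ∠APV = 74°  [A on ray PC]
6. ∠AVP = 17°  [△VPA]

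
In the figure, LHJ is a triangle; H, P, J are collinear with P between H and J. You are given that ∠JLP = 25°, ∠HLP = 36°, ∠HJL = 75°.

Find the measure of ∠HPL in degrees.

1. ∠LJP = 75°  [P on ray JH]
2. ∠JPL = 80°  [△LPJ]
3. ∠HPL = 100°  [linear pair at P on HJ]

∠HPL = 100°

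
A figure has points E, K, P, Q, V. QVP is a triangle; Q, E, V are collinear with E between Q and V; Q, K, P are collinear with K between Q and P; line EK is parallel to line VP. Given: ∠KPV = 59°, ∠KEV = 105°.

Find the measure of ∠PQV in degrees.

1. ∠QPV = 59°  [K on ray PQ]
2. ∠KEQ = 75°  [linear pair at E on QV]
3. ∠EKQ = 59°  [EK∥VP, corresponding at K]
4. ∠EQK = 46°  [△QEK]
5. ∠PQV = 46°  [E on QV, K on QP]

∠PQV = 46°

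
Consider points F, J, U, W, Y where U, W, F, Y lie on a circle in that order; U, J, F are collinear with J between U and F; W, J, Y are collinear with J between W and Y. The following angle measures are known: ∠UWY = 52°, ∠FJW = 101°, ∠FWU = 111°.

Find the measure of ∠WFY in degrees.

∠WFY = 72°

1. ∠UFY = 52°  [same arc UY]
2. ∠UJY = 101°  [vertical angles at J]
3. ∠FYU = 69°  [cyclic UWFY, opposite ∠W+∠Y]
4. ∠FUY = 59°  [△UFY]
5. ∠FJY = 79°  [linear pair at J on UF]
6. ∠FWY = 59°  [same arc FY]
7. ∠FYW = 49°  [△FJY]
8. ∠WFY = 72°  [△WFY]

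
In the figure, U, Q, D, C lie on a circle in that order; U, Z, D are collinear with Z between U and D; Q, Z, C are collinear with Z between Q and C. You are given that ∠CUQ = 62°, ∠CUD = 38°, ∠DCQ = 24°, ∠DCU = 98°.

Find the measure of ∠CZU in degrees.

∠CZU = 68°

1. ∠CDU = 44°  [△UDC]
2. ∠CZD = 112°  [△DZC]
3. ∠CZU = 68°  [linear pair at Z on UD]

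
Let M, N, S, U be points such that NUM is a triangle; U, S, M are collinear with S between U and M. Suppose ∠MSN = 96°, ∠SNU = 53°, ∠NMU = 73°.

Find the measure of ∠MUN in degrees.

∠MUN = 43°

1. ∠NSU = 84°  [linear pair at S on UM]
2. ∠NUS = 43°  [△NUS]
3. ∠MUN = 43°  [S on ray UM]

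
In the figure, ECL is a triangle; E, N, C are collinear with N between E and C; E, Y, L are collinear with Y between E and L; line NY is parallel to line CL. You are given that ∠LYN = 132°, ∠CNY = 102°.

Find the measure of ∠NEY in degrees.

∠NEY = 54°

1. ∠EYN = 48°  [linear pair at Y on EL]
2. ∠ENY = 78°  [linear pair at N on EC]
3. ∠NEY = 54°  [△ENY]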